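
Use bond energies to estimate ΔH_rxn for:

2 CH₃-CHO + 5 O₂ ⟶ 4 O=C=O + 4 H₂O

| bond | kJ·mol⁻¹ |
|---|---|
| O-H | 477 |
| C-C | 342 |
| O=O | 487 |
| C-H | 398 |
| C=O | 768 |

Bonds broken (reactants):
  C-C: 2 × 342 = 684
  C-H: 8 × 398 = 3184
  C=O: 2 × 768 = 1536
  O=O: 5 × 487 = 2435
  Σ(broken) = 7839 kJ
Bonds formed (products):
  C=O: 8 × 768 = 6144
  O-H: 8 × 477 = 3816
  Σ(formed) = 9960 kJ
ΔH = Σ(broken) − Σ(formed) = 7839 − 9960 = −2121 kJ

ΔH ≈ −2121 kJ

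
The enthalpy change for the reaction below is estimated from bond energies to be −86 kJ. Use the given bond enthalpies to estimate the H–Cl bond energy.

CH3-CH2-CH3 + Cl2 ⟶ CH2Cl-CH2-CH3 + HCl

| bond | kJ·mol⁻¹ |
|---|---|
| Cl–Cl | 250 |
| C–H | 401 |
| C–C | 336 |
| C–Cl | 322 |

D(H–Cl) ≈ 415 kJ/mol

Let D be the H–Cl bond energy.
Σ(broken) = 2×336 + 8×401 + 1×250 = 4130
Σ(formed) = 2×336 + 1×322 + 7×401 + 1×D = 3801 + D
ΔH = Σ(broken) − Σ(formed) = (4130) − (3801 + D) = +329 − D
Setting this equal to −86 kJ gives D = 415 kJ/mol.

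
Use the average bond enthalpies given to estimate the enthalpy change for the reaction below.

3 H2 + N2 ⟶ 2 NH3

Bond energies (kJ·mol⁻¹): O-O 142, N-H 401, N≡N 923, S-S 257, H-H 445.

ΔH ≈ −148 kJ

Bonds broken (reactants):
  H-H: 3 × 445 = 1335
  N≡N: 1 × 923 = 923
  Σ(broken) = 2258 kJ
Bonds formed (products):
  N-H: 6 × 401 = 2406
  Σ(formed) = 2406 kJ
ΔH = Σ(broken) − Σ(formed) = 2258 − 2406 = −148 kJ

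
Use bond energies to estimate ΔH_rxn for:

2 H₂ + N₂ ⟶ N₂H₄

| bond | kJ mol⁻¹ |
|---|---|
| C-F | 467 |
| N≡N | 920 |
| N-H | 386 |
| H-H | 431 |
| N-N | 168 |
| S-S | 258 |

Bonds broken (reactants):
  H-H: 2 × 431 = 862
  N≡N: 1 × 920 = 920
  Σ(broken) = 1782 kJ
Bonds formed (products):
  N-H: 4 × 386 = 1544
  N-N: 1 × 168 = 168
  Σ(formed) = 1712 kJ
ΔH = Σ(broken) − Σ(formed) = 1782 − 1712 = +70 kJ

ΔH ≈ +70 kJ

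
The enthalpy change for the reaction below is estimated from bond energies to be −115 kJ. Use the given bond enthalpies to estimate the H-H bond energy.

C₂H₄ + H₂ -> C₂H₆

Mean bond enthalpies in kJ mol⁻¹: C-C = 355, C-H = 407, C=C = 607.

Let D be the H-H bond energy.
Σ(broken) = 4×407 + 1×607 + 1×D = 2235 + D
Σ(formed) = 1×355 + 6×407 = 2797
ΔH = Σ(broken) − Σ(formed) = (2235 + D) − (2797) = −562 + D
Setting this equal to −115 kJ gives D = 447 kJ/mol.

D(H-H) ≈ 447 kJ/mol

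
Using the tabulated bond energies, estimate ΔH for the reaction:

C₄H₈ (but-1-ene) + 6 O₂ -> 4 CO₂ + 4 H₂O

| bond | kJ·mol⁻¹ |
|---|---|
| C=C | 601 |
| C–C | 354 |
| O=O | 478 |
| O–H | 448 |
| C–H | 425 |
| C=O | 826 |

ΔH ≈ −2615 kJ

Bonds broken (reactants):
  C–C: 2 × 354 = 708
  C–H: 8 × 425 = 3400
  C=C: 1 × 601 = 601
  O=O: 6 × 478 = 2868
  Σ(broken) = 7577 kJ
Bonds formed (products):
  C=O: 8 × 826 = 6608
  O–H: 8 × 448 = 3584
  Σ(formed) = 10192 kJ
ΔH = Σ(broken) − Σ(formed) = 7577 − 10192 = −2615 kJ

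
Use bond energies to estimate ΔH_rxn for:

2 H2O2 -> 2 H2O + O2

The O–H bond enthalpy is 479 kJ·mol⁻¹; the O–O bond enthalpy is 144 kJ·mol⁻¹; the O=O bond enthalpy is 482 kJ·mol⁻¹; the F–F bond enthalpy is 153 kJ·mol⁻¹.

ΔH ≈ −194 kJ

Bonds broken (reactants):
  O–H: 4 × 479 = 1916
  O–O: 2 × 144 = 288
  Σ(broken) = 2204 kJ
Bonds formed (products):
  O–H: 4 × 479 = 1916
  O=O: 1 × 482 = 482
  Σ(formed) = 2398 kJ
ΔH = Σ(broken) − Σ(formed) = 2204 − 2398 = −194 kJ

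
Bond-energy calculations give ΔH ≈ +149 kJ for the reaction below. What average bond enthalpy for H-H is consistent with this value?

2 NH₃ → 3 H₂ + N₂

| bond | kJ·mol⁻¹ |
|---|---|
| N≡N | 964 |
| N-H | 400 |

D(H-H) ≈ 429 kJ/mol

Let D be the H-H bond energy.
Σ(broken) = 6×400 = 2400
Σ(formed) = 3×D + 1×964 = 964 + 3D
ΔH = Σ(broken) − Σ(formed) = (2400) − (964 + 3D) = +1436 − 3D
Setting this equal to +149 kJ gives 3D = 1287, so D = 429 kJ/mol.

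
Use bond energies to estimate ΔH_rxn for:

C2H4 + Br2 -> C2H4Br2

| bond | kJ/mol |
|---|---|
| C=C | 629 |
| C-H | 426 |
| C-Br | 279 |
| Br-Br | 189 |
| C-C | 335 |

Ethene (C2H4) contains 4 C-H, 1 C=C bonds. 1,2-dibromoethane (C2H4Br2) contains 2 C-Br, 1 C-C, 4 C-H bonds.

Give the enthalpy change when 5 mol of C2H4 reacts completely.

ΔH = −375 kJ

Bonds broken (reactants):
  Br-Br: 1 × 189 = 189
  C-H: 4 × 426 = 1704
  C=C: 1 × 629 = 629
  Σ(broken) = 2522 kJ
Bonds formed (products):
  C-Br: 2 × 279 = 558
  C-C: 1 × 335 = 335
  C-H: 4 × 426 = 1704
  Σ(formed) = 2597 kJ
ΔH = Σ(broken) − Σ(formed) = 2522 − 2597 = −75 kJ
For 5× the reaction as written: 5 × (−75) = −375 kJ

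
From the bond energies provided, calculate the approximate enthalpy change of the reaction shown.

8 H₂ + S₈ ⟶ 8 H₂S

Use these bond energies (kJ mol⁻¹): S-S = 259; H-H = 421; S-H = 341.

Bonds broken (reactants):
  H-H: 8 × 421 = 3368
  S-S: 8 × 259 = 2072
  Σ(broken) = 5440 kJ
Bonds formed (products):
  S-H: 16 × 341 = 5456
  Σ(formed) = 5456 kJ
ΔH = Σ(broken) − Σ(formed) = 5440 − 5456 = −16 kJ

ΔH ≈ −16 kJ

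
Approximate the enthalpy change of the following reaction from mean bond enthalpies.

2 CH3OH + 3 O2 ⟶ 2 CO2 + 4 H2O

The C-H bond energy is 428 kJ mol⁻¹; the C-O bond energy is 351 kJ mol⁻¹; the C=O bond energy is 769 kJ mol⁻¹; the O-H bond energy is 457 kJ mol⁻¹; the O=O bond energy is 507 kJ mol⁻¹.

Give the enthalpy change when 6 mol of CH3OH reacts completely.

ΔH = −3081 kJ

Bonds broken (reactants):
  C-H: 6 × 428 = 2568
  C-O: 2 × 351 = 702
  O-H: 2 × 457 = 914
  O=O: 3 × 507 = 1521
  Σ(broken) = 5705 kJ
Bonds formed (products):
  C=O: 4 × 769 = 3076
  O-H: 8 × 457 = 3656
  Σ(formed) = 6732 kJ
ΔH = Σ(broken) − Σ(formed) = 5705 − 6732 = −1027 kJ
For 3× the reaction as written: 3 × (−1027) = −3081 kJ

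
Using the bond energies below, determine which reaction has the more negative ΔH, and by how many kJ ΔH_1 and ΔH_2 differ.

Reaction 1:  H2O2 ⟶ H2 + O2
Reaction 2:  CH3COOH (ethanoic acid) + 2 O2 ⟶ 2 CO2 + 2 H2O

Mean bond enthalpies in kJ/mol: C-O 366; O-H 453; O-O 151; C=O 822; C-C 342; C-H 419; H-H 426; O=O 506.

Reaction 2, by 973 kJ

Reaction 1:
  Bonds broken (reactants):
    O-H: 2 × 453 = 906
    O-O: 1 × 151 = 151
    Σ(broken) = 1057 kJ
  Bonds formed (products):
    H-H: 1 × 426 = 426
    O=O: 1 × 506 = 506
    Σ(formed) = 932 kJ
  ΔH_1 = 1057 − 932 = +125 kJ
Reaction 2:
  Bonds broken (reactants):
    C-C: 1 × 342 = 342
    C-H: 3 × 419 = 1257
    C-O: 1 × 366 = 366
    C=O: 1 × 822 = 822
    O-H: 1 × 453 = 453
    O=O: 2 × 506 = 1012
    Σ(broken) = 4252 kJ
  Bonds formed (products):
    C=O: 4 × 822 = 3288
    O-H: 4 × 453 = 1812
    Σ(formed) = 5100 kJ
  ΔH_2 = 4252 − 5100 = −848 kJ
ΔH_1 − ΔH_2 = +973 kJ, so reaction 2 has the more negative ΔH; |ΔH_1 − ΔH_2| = 973 kJ.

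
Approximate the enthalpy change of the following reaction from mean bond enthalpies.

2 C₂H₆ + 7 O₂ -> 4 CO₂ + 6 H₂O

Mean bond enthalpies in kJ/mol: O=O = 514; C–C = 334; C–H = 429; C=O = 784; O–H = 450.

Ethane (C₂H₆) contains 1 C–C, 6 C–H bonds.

Bonds broken (reactants):
  C–C: 2 × 334 = 668
  C–H: 12 × 429 = 5148
  O=O: 7 × 514 = 3598
  Σ(broken) = 9414 kJ
Bonds formed (products):
  C=O: 8 × 784 = 6272
  O–H: 12 × 450 = 5400
  Σ(formed) = 11672 kJ
ΔH = Σ(broken) − Σ(formed) = 9414 − 11672 = −2258 kJ

ΔH ≈ −2258 kJ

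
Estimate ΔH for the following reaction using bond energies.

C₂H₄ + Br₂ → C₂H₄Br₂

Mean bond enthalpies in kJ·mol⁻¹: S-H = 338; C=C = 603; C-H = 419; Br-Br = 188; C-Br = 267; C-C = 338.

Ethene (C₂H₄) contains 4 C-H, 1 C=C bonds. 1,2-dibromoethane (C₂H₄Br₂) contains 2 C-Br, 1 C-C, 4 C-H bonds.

ΔH ≈ −81 kJ

Bonds broken (reactants):
  Br-Br: 1 × 188 = 188
  C-H: 4 × 419 = 1676
  C=C: 1 × 603 = 603
  Σ(broken) = 2467 kJ
Bonds formed (products):
  C-Br: 2 × 267 = 534
  C-C: 1 × 338 = 338
  C-H: 4 × 419 = 1676
  Σ(formed) = 2548 kJ
ΔH = Σ(broken) − Σ(formed) = 2467 − 2548 = −81 kJ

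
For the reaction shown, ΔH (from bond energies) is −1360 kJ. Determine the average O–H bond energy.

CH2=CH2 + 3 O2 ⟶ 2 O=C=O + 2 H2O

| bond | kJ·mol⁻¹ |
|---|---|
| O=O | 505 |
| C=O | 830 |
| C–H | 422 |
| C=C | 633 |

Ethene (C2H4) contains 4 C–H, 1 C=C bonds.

D(O–H) ≈ 469 kJ/mol

Let D be the O–H bond energy.
Σ(broken) = 4×422 + 1×633 + 3×505 = 3836
Σ(formed) = 4×830 + 4×D = 3320 + 4D
ΔH = Σ(broken) − Σ(formed) = (3836) − (3320 + 4D) = +516 − 4D
Setting this equal to −1360 kJ gives 4D = 1876, so D = 469 kJ/mol.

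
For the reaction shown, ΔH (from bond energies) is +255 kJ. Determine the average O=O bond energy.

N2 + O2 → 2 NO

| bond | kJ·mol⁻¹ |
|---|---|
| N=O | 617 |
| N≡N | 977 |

D(O=O) ≈ 512 kJ/mol

Let D be the O=O bond energy.
Σ(broken) = 1×977 + 1×D = 977 + D
Σ(formed) = 2×617 = 1234
ΔH = Σ(broken) − Σ(formed) = (977 + D) − (1234) = −257 + D
Setting this equal to +255 kJ gives D = 512 kJ/mol.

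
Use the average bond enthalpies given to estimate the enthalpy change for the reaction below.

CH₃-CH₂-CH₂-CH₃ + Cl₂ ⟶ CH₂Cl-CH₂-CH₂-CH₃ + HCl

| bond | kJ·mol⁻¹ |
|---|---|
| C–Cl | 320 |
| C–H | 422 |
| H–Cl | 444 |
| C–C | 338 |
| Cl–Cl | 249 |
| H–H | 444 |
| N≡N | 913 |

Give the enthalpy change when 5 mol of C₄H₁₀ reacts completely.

Bonds broken (reactants):
  C–C: 3 × 338 = 1014
  C–H: 10 × 422 = 4220
  Cl–Cl: 1 × 249 = 249
  Σ(broken) = 5483 kJ
Bonds formed (products):
  C–C: 3 × 338 = 1014
  C–Cl: 1 × 320 = 320
  C–H: 9 × 422 = 3798
  H–Cl: 1 × 444 = 444
  Σ(formed) = 5576 kJ
ΔH = Σ(broken) − Σ(formed) = 5483 − 5576 = −93 kJ
For 5× the reaction as written: 5 × (−93) = −465 kJ

ΔH = −465 kJ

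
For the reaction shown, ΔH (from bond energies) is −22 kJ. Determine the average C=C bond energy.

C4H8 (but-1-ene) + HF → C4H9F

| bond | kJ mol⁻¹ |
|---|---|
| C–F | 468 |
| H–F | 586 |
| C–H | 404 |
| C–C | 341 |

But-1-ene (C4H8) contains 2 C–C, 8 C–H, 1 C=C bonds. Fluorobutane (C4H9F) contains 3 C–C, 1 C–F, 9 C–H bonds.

Let D be the C=C bond energy.
Σ(broken) = 2×341 + 8×404 + 1×D + 1×586 = 4500 + D
Σ(formed) = 3×341 + 1×468 + 9×404 = 5127
ΔH = Σ(broken) − Σ(formed) = (4500 + D) − (5127) = −627 + D
Setting this equal to −22 kJ gives D = 605 kJ/mol.

D(C=C) ≈ 605 kJ/mol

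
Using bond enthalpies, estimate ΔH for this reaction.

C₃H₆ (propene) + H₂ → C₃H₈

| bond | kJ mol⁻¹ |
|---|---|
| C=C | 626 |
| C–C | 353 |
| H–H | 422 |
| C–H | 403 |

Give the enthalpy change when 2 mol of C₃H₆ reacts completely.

ΔH = −222 kJ

Bonds broken (reactants):
  C–C: 1 × 353 = 353
  C–H: 6 × 403 = 2418
  C=C: 1 × 626 = 626
  H–H: 1 × 422 = 422
  Σ(broken) = 3819 kJ
Bonds formed (products):
  C–C: 2 × 353 = 706
  C–H: 8 × 403 = 3224
  Σ(formed) = 3930 kJ
ΔH = Σ(broken) − Σ(formed) = 3819 − 3930 = −111 kJ
For 2× the reaction as written: 2 × (−111) = −222 kJ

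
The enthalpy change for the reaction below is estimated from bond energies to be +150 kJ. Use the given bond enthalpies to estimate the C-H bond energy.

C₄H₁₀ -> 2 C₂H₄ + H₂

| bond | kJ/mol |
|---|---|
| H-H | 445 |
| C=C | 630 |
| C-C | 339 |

Let D be the C-H bond energy.
Σ(broken) = 3×339 + 10×D = 1017 + 10D
Σ(formed) = 8×D + 2×630 + 1×445 = 1705 + 8D
ΔH = Σ(broken) − Σ(formed) = (1017 + 10D) − (1705 + 8D) = −688 + 2D
Setting this equal to +150 kJ gives 2D = 838, so D = 419 kJ/mol.

D(C-H) ≈ 419 kJ/mol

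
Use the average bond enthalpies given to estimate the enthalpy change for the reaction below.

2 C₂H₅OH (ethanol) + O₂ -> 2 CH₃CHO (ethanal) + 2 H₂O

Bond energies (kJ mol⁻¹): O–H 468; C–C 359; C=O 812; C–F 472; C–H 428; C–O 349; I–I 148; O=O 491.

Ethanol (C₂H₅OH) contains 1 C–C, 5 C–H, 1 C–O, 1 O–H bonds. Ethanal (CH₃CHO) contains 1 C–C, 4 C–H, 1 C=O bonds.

ΔH ≈ −515 kJ

Bonds broken (reactants):
  C–C: 2 × 359 = 718
  C–H: 10 × 428 = 4280
  C–O: 2 × 349 = 698
  O–H: 2 × 468 = 936
  O=O: 1 × 491 = 491
  Σ(broken) = 7123 kJ
Bonds formed (products):
  C–C: 2 × 359 = 718
  C–H: 8 × 428 = 3424
  C=O: 2 × 812 = 1624
  O–H: 4 × 468 = 1872
  Σ(formed) = 7638 kJ
ΔH = Σ(broken) − Σ(formed) = 7123 − 7638 = −515 kJ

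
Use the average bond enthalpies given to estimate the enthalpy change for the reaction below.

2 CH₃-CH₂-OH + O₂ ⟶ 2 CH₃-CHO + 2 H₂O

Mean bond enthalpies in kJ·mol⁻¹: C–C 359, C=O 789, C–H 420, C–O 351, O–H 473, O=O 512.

Bonds broken (reactants):
  C–C: 2 × 359 = 718
  C–H: 10 × 420 = 4200
  C–O: 2 × 351 = 702
  O–H: 2 × 473 = 946
  O=O: 1 × 512 = 512
  Σ(broken) = 7078 kJ
Bonds formed (products):
  C–C: 2 × 359 = 718
  C–H: 8 × 420 = 3360
  C=O: 2 × 789 = 1578
  O–H: 4 × 473 = 1892
  Σ(formed) = 7548 kJ
ΔH = Σ(broken) − Σ(formed) = 7078 − 7548 = −470 kJ

ΔH ≈ −470 kJ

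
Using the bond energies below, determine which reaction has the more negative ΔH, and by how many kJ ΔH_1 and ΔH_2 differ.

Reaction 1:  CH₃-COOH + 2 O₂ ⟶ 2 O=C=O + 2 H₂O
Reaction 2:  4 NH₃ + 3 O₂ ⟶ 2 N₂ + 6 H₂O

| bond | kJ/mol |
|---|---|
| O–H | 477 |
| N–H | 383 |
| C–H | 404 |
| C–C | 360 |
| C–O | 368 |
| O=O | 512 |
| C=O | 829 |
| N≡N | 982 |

Reaction 2, by 602 kJ

Reaction 1:
  Bonds broken (reactants):
    C–C: 1 × 360 = 360
    C–H: 3 × 404 = 1212
    C–O: 1 × 368 = 368
    C=O: 1 × 829 = 829
    O–H: 1 × 477 = 477
    O=O: 2 × 512 = 1024
    Σ(broken) = 4270 kJ
  Bonds formed (products):
    C=O: 4 × 829 = 3316
    O–H: 4 × 477 = 1908
    Σ(formed) = 5224 kJ
  ΔH_1 = 4270 − 5224 = −954 kJ
Reaction 2:
  Bonds broken (reactants):
    N–H: 12 × 383 = 4596
    O=O: 3 × 512 = 1536
    Σ(broken) = 6132 kJ
  Bonds formed (products):
    N≡N: 2 × 982 = 1964
    O–H: 12 × 477 = 5724
    Σ(formed) = 7688 kJ
  ΔH_2 = 6132 − 7688 = −1556 kJ
ΔH_1 − ΔH_2 = +602 kJ, so reaction 2 has the more negative ΔH; |ΔH_1 − ΔH_2| = 602 kJ.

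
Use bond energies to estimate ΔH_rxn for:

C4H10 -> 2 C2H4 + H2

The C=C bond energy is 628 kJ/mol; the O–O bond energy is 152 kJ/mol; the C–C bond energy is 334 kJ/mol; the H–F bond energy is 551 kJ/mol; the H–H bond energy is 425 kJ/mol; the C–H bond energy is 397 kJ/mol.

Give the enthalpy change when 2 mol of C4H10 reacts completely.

Bonds broken (reactants):
  C–C: 3 × 334 = 1002
  C–H: 10 × 397 = 3970
  Σ(broken) = 4972 kJ
Bonds formed (products):
  C–H: 8 × 397 = 3176
  C=C: 2 × 628 = 1256
  H–H: 1 × 425 = 425
  Σ(formed) = 4857 kJ
ΔH = Σ(broken) − Σ(formed) = 4972 − 4857 = +115 kJ
For 2× the reaction as written: 2 × (+115) = +230 kJ

ΔH = +230 kJ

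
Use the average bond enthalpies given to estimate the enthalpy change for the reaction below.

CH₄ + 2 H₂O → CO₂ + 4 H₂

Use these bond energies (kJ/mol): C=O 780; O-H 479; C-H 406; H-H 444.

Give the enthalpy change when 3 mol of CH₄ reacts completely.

Bonds broken (reactants):
  C-H: 4 × 406 = 1624
  O-H: 4 × 479 = 1916
  Σ(broken) = 3540 kJ
Bonds formed (products):
  C=O: 2 × 780 = 1560
  H-H: 4 × 444 = 1776
  Σ(formed) = 3336 kJ
ΔH = Σ(broken) − Σ(formed) = 3540 − 3336 = +204 kJ
For 3× the reaction as written: 3 × (+204) = +612 kJ

ΔH = +612 kJ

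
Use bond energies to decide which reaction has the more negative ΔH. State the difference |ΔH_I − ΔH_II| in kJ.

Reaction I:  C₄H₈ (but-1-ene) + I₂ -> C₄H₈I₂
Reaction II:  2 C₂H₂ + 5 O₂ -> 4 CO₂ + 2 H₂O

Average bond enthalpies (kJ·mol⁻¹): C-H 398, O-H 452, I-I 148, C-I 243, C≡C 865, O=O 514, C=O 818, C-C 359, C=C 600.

Reaction I:
  Bonds broken (reactants):
    C-C: 2 × 359 = 718
    C-H: 8 × 398 = 3184
    C=C: 1 × 600 = 600
    I-I: 1 × 148 = 148
    Σ(broken) = 4650 kJ
  Bonds formed (products):
    C-C: 3 × 359 = 1077
    C-H: 8 × 398 = 3184
    C-I: 2 × 243 = 486
    Σ(formed) = 4747 kJ
  ΔH_I = 4650 − 4747 = −97 kJ
Reaction II:
  Bonds broken (reactants):
    C≡C: 2 × 865 = 1730
    C-H: 4 × 398 = 1592
    O=O: 5 × 514 = 2570
    Σ(broken) = 5892 kJ
  Bonds formed (products):
    C=O: 8 × 818 = 6544
    O-H: 4 × 452 = 1808
    Σ(formed) = 8352 kJ
  ΔH_II = 5892 − 8352 = −2460 kJ
ΔH_I − ΔH_II = +2363 kJ, so reaction II has the more negative ΔH; |ΔH_I − ΔH_II| = 2363 kJ.

Reaction II, by 2363 kJ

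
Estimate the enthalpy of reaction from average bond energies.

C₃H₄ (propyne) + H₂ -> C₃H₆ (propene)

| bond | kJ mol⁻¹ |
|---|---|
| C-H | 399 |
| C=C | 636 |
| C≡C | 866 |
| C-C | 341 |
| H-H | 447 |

ΔH ≈ −121 kJ

Bonds broken (reactants):
  C≡C: 1 × 866 = 866
  C-C: 1 × 341 = 341
  C-H: 4 × 399 = 1596
  H-H: 1 × 447 = 447
  Σ(broken) = 3250 kJ
Bonds formed (products):
  C-C: 1 × 341 = 341
  C-H: 6 × 399 = 2394
  C=C: 1 × 636 = 636
  Σ(formed) = 3371 kJ
ΔH = Σ(broken) − Σ(formed) = 3250 − 3371 = −121 kJ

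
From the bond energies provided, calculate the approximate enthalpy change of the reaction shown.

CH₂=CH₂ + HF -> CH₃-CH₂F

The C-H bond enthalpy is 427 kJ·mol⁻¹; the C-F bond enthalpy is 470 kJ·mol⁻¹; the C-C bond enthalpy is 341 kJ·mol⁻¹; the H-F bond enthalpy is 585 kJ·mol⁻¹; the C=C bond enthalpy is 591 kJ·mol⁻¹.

Bonds broken (reactants):
  C-H: 4 × 427 = 1708
  C=C: 1 × 591 = 591
  H-F: 1 × 585 = 585
  Σ(broken) = 2884 kJ
Bonds formed (products):
  C-C: 1 × 341 = 341
  C-F: 1 × 470 = 470
  C-H: 5 × 427 = 2135
  Σ(formed) = 2946 kJ
ΔH = Σ(broken) − Σ(formed) = 2884 − 2946 = −62 kJ

ΔH ≈ −62 kJ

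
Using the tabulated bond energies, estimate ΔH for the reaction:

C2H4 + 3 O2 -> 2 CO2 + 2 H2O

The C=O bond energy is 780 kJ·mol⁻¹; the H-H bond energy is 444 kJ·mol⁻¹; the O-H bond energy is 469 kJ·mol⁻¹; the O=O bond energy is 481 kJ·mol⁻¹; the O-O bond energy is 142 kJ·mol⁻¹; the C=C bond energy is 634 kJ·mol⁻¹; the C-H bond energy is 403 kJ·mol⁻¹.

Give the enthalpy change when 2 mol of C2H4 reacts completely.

Bonds broken (reactants):
  C-H: 4 × 403 = 1612
  C=C: 1 × 634 = 634
  O=O: 3 × 481 = 1443
  Σ(broken) = 3689 kJ
Bonds formed (products):
  C=O: 4 × 780 = 3120
  O-H: 4 × 469 = 1876
  Σ(formed) = 4996 kJ
ΔH = Σ(broken) − Σ(formed) = 3689 − 4996 = −1307 kJ
For 2× the reaction as written: 2 × (−1307) = −2614 kJ

ΔH = −2614 kJ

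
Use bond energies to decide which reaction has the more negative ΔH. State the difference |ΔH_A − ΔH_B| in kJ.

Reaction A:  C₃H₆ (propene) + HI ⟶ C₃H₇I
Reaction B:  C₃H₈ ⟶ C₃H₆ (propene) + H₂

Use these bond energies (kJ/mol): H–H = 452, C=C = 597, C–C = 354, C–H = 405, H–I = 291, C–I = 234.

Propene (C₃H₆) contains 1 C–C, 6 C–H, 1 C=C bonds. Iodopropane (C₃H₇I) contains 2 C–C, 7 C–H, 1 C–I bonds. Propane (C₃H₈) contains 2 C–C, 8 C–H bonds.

Reaction A:
  Bonds broken (reactants):
    C–C: 1 × 354 = 354
    C–H: 6 × 405 = 2430
    C=C: 1 × 597 = 597
    H–I: 1 × 291 = 291
    Σ(broken) = 3672 kJ
  Bonds formed (products):
    C–C: 2 × 354 = 708
    C–H: 7 × 405 = 2835
    C–I: 1 × 234 = 234
    Σ(formed) = 3777 kJ
  ΔH_A = 3672 − 3777 = −105 kJ
Reaction B:
  Bonds broken (reactants):
    C–C: 2 × 354 = 708
    C–H: 8 × 405 = 3240
    Σ(broken) = 3948 kJ
  Bonds formed (products):
    C–C: 1 × 354 = 354
    C–H: 6 × 405 = 2430
    C=C: 1 × 597 = 597
    H–H: 1 × 452 = 452
    Σ(formed) = 3833 kJ
  ΔH_B = 3948 − 3833 = +115 kJ
ΔH_A − ΔH_B = −220 kJ, so reaction A has the more negative ΔH; |ΔH_A − ΔH_B| = 220 kJ.

Reaction A, by 220 kJ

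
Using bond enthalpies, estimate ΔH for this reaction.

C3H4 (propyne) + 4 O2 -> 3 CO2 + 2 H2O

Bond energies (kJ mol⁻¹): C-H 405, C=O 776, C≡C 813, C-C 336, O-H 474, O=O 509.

Bonds broken (reactants):
  C≡C: 1 × 813 = 813
  C-C: 1 × 336 = 336
  C-H: 4 × 405 = 1620
  O=O: 4 × 509 = 2036
  Σ(broken) = 4805 kJ
Bonds formed (products):
  C=O: 6 × 776 = 4656
  O-H: 4 × 474 = 1896
  Σ(formed) = 6552 kJ
ΔH = Σ(broken) − Σ(formed) = 4805 − 6552 = −1747 kJ

ΔH ≈ −1747 kJ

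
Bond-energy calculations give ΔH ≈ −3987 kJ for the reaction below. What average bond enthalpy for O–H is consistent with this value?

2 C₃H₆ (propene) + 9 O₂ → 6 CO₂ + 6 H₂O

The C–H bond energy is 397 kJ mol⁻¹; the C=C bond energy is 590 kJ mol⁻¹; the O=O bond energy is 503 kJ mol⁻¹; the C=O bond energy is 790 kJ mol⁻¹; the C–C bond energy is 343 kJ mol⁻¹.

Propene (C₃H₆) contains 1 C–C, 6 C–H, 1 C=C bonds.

Let D be the O–H bond energy.
Σ(broken) = 2×343 + 12×397 + 2×590 + 9×503 = 11157
Σ(formed) = 12×790 + 12×D = 9480 + 12D
ΔH = Σ(broken) − Σ(formed) = (11157) − (9480 + 12D) = +1677 − 12D
Setting this equal to −3987 kJ gives 12D = 5664, so D = 472 kJ/mol.

D(O–H) ≈ 472 kJ/mol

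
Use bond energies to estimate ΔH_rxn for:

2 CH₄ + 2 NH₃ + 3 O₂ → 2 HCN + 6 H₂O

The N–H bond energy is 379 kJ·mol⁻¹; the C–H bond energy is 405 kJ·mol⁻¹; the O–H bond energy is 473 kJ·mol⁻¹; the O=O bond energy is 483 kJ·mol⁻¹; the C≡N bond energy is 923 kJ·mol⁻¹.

ΔH ≈ −1369 kJ

Bonds broken (reactants):
  C–H: 8 × 405 = 3240
  N–H: 6 × 379 = 2274
  O=O: 3 × 483 = 1449
  Σ(broken) = 6963 kJ
Bonds formed (products):
  C≡N: 2 × 923 = 1846
  C–H: 2 × 405 = 810
  O–H: 12 × 473 = 5676
  Σ(formed) = 8332 kJ
ΔH = Σ(broken) − Σ(formed) = 6963 − 8332 = −1369 kJ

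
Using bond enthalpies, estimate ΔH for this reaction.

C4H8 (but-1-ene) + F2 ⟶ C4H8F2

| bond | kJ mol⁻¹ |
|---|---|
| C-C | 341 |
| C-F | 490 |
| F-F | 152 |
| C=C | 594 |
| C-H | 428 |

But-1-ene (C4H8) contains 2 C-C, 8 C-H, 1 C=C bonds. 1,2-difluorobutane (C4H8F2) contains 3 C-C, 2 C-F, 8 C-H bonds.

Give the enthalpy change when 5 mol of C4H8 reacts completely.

ΔH = −2875 kJ

Bonds broken (reactants):
  C-C: 2 × 341 = 682
  C-H: 8 × 428 = 3424
  C=C: 1 × 594 = 594
  F-F: 1 × 152 = 152
  Σ(broken) = 4852 kJ
Bonds formed (products):
  C-C: 3 × 341 = 1023
  C-F: 2 × 490 = 980
  C-H: 8 × 428 = 3424
  Σ(formed) = 5427 kJ
ΔH = Σ(broken) − Σ(formed) = 4852 − 5427 = −575 kJ
For 5× the reaction as written: 5 × (−575) = −2875 kJ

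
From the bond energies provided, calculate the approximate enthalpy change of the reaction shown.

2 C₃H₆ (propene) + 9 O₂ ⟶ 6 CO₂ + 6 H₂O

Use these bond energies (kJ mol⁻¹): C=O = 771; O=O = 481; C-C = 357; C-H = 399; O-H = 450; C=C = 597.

Bonds broken (reactants):
  C-C: 2 × 357 = 714
  C-H: 12 × 399 = 4788
  C=C: 2 × 597 = 1194
  O=O: 9 × 481 = 4329
  Σ(broken) = 11025 kJ
Bonds formed (products):
  C=O: 12 × 771 = 9252
  O-H: 12 × 450 = 5400
  Σ(formed) = 14652 kJ
ΔH = Σ(broken) − Σ(formed) = 11025 − 14652 = −3627 kJ

ΔH ≈ −3627 kJ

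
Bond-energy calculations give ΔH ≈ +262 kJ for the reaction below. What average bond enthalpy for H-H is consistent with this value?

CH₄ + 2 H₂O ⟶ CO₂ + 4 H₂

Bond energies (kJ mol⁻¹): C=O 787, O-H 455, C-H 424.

Let D be the H-H bond energy.
Σ(broken) = 4×424 + 4×455 = 3516
Σ(formed) = 2×787 + 4×D = 1574 + 4D
ΔH = Σ(broken) − Σ(formed) = (3516) − (1574 + 4D) = +1942 − 4D
Setting this equal to +262 kJ gives 4D = 1680, so D = 420 kJ/mol.

D(H-H) ≈ 420 kJ/mol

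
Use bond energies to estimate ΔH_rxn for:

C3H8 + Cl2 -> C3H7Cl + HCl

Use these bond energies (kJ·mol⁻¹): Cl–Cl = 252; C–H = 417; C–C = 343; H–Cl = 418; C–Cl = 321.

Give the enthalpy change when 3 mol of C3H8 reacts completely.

ΔH = −210 kJ

Bonds broken (reactants):
  C–C: 2 × 343 = 686
  C–H: 8 × 417 = 3336
  Cl–Cl: 1 × 252 = 252
  Σ(broken) = 4274 kJ
Bonds formed (products):
  C–C: 2 × 343 = 686
  C–Cl: 1 × 321 = 321
  C–H: 7 × 417 = 2919
  H–Cl: 1 × 418 = 418
  Σ(formed) = 4344 kJ
ΔH = Σ(broken) − Σ(formed) = 4274 − 4344 = −70 kJ
For 3× the reaction as written: 3 × (−70) = −210 kJ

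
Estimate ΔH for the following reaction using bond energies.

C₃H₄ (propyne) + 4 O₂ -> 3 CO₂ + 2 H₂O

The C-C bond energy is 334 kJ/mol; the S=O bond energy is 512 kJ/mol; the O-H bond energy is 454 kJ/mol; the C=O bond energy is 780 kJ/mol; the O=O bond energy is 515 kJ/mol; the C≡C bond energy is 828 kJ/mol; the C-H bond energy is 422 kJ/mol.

Bonds broken (reactants):
  C≡C: 1 × 828 = 828
  C-C: 1 × 334 = 334
  C-H: 4 × 422 = 1688
  O=O: 4 × 515 = 2060
  Σ(broken) = 4910 kJ
Bonds formed (products):
  C=O: 6 × 780 = 4680
  O-H: 4 × 454 = 1816
  Σ(formed) = 6496 kJ
ΔH = Σ(broken) − Σ(formed) = 4910 − 6496 = −1586 kJ

ΔH ≈ −1586 kJ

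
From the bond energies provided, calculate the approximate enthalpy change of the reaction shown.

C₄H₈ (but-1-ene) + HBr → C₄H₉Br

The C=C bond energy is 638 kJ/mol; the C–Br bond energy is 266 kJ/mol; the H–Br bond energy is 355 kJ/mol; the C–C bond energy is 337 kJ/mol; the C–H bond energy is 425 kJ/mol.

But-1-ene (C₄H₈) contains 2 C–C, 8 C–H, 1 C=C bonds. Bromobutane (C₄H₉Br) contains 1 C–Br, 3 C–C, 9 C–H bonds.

Bonds broken (reactants):
  C–C: 2 × 337 = 674
  C–H: 8 × 425 = 3400
  C=C: 1 × 638 = 638
  H–Br: 1 × 355 = 355
  Σ(broken) = 5067 kJ
Bonds formed (products):
  C–Br: 1 × 266 = 266
  C–C: 3 × 337 = 1011
  C–H: 9 × 425 = 3825
  Σ(formed) = 5102 kJ
ΔH = Σ(broken) − Σ(formed) = 5067 − 5102 = −35 kJ

ΔH ≈ −35 kJ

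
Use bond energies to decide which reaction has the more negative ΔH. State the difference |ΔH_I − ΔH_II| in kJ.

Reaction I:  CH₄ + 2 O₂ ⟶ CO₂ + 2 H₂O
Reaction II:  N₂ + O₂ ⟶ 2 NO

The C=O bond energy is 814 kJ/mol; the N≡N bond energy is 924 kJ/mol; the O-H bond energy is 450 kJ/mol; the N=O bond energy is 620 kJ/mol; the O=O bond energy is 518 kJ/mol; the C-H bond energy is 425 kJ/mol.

Reaction I:
  Bonds broken (reactants):
    C-H: 4 × 425 = 1700
    O=O: 2 × 518 = 1036
    Σ(broken) = 2736 kJ
  Bonds formed (products):
    C=O: 2 × 814 = 1628
    O-H: 4 × 450 = 1800
    Σ(formed) = 3428 kJ
  ΔH_I = 2736 − 3428 = −692 kJ
Reaction II:
  Bonds broken (reactants):
    N≡N: 1 × 924 = 924
    O=O: 1 × 518 = 518
    Σ(broken) = 1442 kJ
  Bonds formed (products):
    N=O: 2 × 620 = 1240
    Σ(formed) = 1240 kJ
  ΔH_II = 1442 − 1240 = +202 kJ
ΔH_I − ΔH_II = −894 kJ, so reaction I has the more negative ΔH; |ΔH_I − ΔH_II| = 894 kJ.

Reaction I, by 894 kJ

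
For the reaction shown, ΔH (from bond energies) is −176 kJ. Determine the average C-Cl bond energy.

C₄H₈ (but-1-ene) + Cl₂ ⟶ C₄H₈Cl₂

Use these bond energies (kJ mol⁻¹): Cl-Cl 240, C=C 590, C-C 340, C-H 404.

D(C-Cl) ≈ 333 kJ/mol

Let D be the C-Cl bond energy.
Σ(broken) = 2×340 + 8×404 + 1×590 + 1×240 = 4742
Σ(formed) = 3×340 + 2×D + 8×404 = 4252 + 2D
ΔH = Σ(broken) − Σ(formed) = (4742) − (4252 + 2D) = +490 − 2D
Setting this equal to −176 kJ gives 2D = 666, so D = 333 kJ/mol.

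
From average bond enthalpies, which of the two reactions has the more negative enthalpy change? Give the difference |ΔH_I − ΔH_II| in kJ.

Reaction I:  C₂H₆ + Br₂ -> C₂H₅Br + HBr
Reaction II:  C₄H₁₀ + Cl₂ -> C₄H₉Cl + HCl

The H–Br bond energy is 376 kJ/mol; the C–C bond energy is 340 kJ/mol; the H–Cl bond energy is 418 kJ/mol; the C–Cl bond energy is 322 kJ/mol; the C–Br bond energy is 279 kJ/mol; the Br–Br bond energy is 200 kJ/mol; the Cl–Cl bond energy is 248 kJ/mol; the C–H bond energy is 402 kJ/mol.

Reaction II, by 37 kJ

Reaction I:
  Bonds broken (reactants):
    Br–Br: 1 × 200 = 200
    C–C: 1 × 340 = 340
    C–H: 6 × 402 = 2412
    Σ(broken) = 2952 kJ
  Bonds formed (products):
    C–Br: 1 × 279 = 279
    C–C: 1 × 340 = 340
    C–H: 5 × 402 = 2010
    H–Br: 1 × 376 = 376
    Σ(formed) = 3005 kJ
  ΔH_I = 2952 − 3005 = −53 kJ
Reaction II:
  Bonds broken (reactants):
    C–C: 3 × 340 = 1020
    C–H: 10 × 402 = 4020
    Cl–Cl: 1 × 248 = 248
    Σ(broken) = 5288 kJ
  Bonds formed (products):
    C–C: 3 × 340 = 1020
    C–Cl: 1 × 322 = 322
    C–H: 9 × 402 = 3618
    H–Cl: 1 × 418 = 418
    Σ(formed) = 5378 kJ
  ΔH_II = 5288 − 5378 = −90 kJ
ΔH_I − ΔH_II = +37 kJ, so reaction II has the more negative ΔH; |ΔH_I − ΔH_II| = 37 kJ.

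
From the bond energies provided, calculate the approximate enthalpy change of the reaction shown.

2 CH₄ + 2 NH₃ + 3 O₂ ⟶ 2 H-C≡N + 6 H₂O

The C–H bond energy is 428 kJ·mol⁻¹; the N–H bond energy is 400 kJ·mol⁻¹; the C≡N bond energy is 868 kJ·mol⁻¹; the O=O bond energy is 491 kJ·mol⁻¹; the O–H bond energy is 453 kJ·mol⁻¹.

Bonds broken (reactants):
  C–H: 8 × 428 = 3424
  N–H: 6 × 400 = 2400
  O=O: 3 × 491 = 1473
  Σ(broken) = 7297 kJ
Bonds formed (products):
  C≡N: 2 × 868 = 1736
  C–H: 2 × 428 = 856
  O–H: 12 × 453 = 5436
  Σ(formed) = 8028 kJ
ΔH = Σ(broken) − Σ(formed) = 7297 − 8028 = −731 kJ

ΔH ≈ −731 kJ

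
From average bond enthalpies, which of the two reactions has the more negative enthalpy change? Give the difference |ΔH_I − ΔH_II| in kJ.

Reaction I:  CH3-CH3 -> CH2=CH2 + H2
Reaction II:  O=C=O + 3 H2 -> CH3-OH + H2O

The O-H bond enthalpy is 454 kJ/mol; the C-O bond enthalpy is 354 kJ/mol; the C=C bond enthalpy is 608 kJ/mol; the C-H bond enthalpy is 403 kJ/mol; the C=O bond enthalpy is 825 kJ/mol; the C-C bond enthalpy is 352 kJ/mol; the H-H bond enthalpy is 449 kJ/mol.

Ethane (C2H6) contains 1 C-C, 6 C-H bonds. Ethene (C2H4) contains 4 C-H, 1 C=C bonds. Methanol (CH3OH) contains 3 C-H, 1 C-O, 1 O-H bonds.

Reaction I:
  Bonds broken (reactants):
    C-C: 1 × 352 = 352
    C-H: 6 × 403 = 2418
    Σ(broken) = 2770 kJ
  Bonds formed (products):
    C-H: 4 × 403 = 1612
    C=C: 1 × 608 = 608
    H-H: 1 × 449 = 449
    Σ(formed) = 2669 kJ
  ΔH_I = 2770 − 2669 = +101 kJ
Reaction II:
  Bonds broken (reactants):
    C=O: 2 × 825 = 1650
    H-H: 3 × 449 = 1347
    Σ(broken) = 2997 kJ
  Bonds formed (products):
    C-H: 3 × 403 = 1209
    C-O: 1 × 354 = 354
    O-H: 3 × 454 = 1362
    Σ(formed) = 2925 kJ
  ΔH_II = 2997 − 2925 = +72 kJ
ΔH_I − ΔH_II = +29 kJ, so reaction II has the more negative ΔH; |ΔH_I − ΔH_II| = 29 kJ.

Reaction II, by 29 kJ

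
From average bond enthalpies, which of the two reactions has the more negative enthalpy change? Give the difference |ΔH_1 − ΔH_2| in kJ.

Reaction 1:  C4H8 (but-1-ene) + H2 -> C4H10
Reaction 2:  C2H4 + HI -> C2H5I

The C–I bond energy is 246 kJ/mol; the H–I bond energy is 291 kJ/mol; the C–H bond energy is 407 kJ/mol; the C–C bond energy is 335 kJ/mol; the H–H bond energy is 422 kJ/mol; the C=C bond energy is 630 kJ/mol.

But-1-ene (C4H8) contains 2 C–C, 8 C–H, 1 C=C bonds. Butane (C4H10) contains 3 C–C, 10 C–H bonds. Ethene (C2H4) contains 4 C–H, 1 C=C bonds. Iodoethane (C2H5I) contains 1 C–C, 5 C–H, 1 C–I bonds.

Reaction 1:
  Bonds broken (reactants):
    C–C: 2 × 335 = 670
    C–H: 8 × 407 = 3256
    C=C: 1 × 630 = 630
    H–H: 1 × 422 = 422
    Σ(broken) = 4978 kJ
  Bonds formed (products):
    C–C: 3 × 335 = 1005
    C–H: 10 × 407 = 4070
    Σ(formed) = 5075 kJ
  ΔH_1 = 4978 − 5075 = −97 kJ
Reaction 2:
  Bonds broken (reactants):
    C–H: 4 × 407 = 1628
    C=C: 1 × 630 = 630
    H–I: 1 × 291 = 291
    Σ(broken) = 2549 kJ
  Bonds formed (products):
    C–C: 1 × 335 = 335
    C–H: 5 × 407 = 2035
    C–I: 1 × 246 = 246
    Σ(formed) = 2616 kJ
  ΔH_2 = 2549 − 2616 = −67 kJ
ΔH_1 − ΔH_2 = −30 kJ, so reaction 1 has the more negative ΔH; |ΔH_1 − ΔH_2| = 30 kJ.

Reaction 1, by 30 kJ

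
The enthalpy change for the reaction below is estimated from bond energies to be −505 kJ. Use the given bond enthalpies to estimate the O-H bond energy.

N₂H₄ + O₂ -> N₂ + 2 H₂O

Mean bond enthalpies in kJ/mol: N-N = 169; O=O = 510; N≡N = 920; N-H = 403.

D(O-H) ≈ 469 kJ/mol

Let D be the O-H bond energy.
Σ(broken) = 4×403 + 1×169 + 1×510 = 2291
Σ(formed) = 1×920 + 4×D = 920 + 4D
ΔH = Σ(broken) − Σ(formed) = (2291) − (920 + 4D) = +1371 − 4D
Setting this equal to −505 kJ gives 4D = 1876, so D = 469 kJ/mol.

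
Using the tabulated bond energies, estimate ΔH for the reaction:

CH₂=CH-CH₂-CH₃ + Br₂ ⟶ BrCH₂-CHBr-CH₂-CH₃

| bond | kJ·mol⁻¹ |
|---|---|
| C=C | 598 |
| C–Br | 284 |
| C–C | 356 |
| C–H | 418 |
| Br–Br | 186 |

ΔH ≈ −140 kJ

Bonds broken (reactants):
  Br–Br: 1 × 186 = 186
  C–C: 2 × 356 = 712
  C–H: 8 × 418 = 3344
  C=C: 1 × 598 = 598
  Σ(broken) = 4840 kJ
Bonds formed (products):
  C–Br: 2 × 284 = 568
  C–C: 3 × 356 = 1068
  C–H: 8 × 418 = 3344
  Σ(formed) = 4980 kJ
ΔH = Σ(broken) − Σ(formed) = 4840 − 4980 = −140 kJ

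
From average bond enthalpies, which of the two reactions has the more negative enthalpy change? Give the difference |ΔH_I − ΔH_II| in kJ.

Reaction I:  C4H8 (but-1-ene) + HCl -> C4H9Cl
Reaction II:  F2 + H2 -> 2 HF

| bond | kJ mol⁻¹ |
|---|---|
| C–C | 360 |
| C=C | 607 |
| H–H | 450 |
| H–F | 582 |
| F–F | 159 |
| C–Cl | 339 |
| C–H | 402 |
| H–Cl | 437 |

Reaction I:
  Bonds broken (reactants):
    C–C: 2 × 360 = 720
    C–H: 8 × 402 = 3216
    C=C: 1 × 607 = 607
    H–Cl: 1 × 437 = 437
    Σ(broken) = 4980 kJ
  Bonds formed (products):
    C–C: 3 × 360 = 1080
    C–Cl: 1 × 339 = 339
    C–H: 9 × 402 = 3618
    Σ(formed) = 5037 kJ
  ΔH_I = 4980 − 5037 = −57 kJ
Reaction II:
  Bonds broken (reactants):
    F–F: 1 × 159 = 159
    H–H: 1 × 450 = 450
    Σ(broken) = 609 kJ
  Bonds formed (products):
    H–F: 2 × 582 = 1164
    Σ(formed) = 1164 kJ
  ΔH_II = 609 − 1164 = −555 kJ
ΔH_I − ΔH_II = +498 kJ, so reaction II has the more negative ΔH; |ΔH_I − ΔH_II| = 498 kJ.

Reaction II, by 498 kJ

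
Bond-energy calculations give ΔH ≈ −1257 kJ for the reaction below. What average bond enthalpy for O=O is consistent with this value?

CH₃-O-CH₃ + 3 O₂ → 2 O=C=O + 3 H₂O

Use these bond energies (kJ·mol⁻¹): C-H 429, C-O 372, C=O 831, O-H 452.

Let D be the O=O bond energy.
Σ(broken) = 6×429 + 2×372 + 3×D = 3318 + 3D
Σ(formed) = 4×831 + 6×452 = 6036
ΔH = Σ(broken) − Σ(formed) = (3318 + 3D) − (6036) = −2718 + 3D
Setting this equal to −1257 kJ gives 3D = 1461, so D = 487 kJ/mol.

D(O=O) ≈ 487 kJ/mol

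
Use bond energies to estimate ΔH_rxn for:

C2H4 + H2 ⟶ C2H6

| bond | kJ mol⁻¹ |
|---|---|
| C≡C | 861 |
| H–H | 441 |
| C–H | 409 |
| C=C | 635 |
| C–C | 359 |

ΔH ≈ −101 kJ

Bonds broken (reactants):
  C–H: 4 × 409 = 1636
  C=C: 1 × 635 = 635
  H–H: 1 × 441 = 441
  Σ(broken) = 2712 kJ
Bonds formed (products):
  C–C: 1 × 359 = 359
  C–H: 6 × 409 = 2454
  Σ(formed) = 2813 kJ
ΔH = Σ(broken) − Σ(formed) = 2712 − 2813 = −101 kJ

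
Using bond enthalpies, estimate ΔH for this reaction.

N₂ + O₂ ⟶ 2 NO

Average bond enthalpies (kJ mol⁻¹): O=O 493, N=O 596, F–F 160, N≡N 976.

Bonds broken (reactants):
  N≡N: 1 × 976 = 976
  O=O: 1 × 493 = 493
  Σ(broken) = 1469 kJ
Bonds formed (products):
  N=O: 2 × 596 = 1192
  Σ(formed) = 1192 kJ
ΔH = Σ(broken) − Σ(formed) = 1469 − 1192 = +277 kJ

ΔH ≈ +277 kJ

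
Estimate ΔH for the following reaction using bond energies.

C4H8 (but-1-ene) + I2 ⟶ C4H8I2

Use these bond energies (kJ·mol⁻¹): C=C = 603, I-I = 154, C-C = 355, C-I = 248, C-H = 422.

Bonds broken (reactants):
  C-C: 2 × 355 = 710
  C-H: 8 × 422 = 3376
  C=C: 1 × 603 = 603
  I-I: 1 × 154 = 154
  Σ(broken) = 4843 kJ
Bonds formed (products):
  C-C: 3 × 355 = 1065
  C-H: 8 × 422 = 3376
  C-I: 2 × 248 = 496
  Σ(formed) = 4937 kJ
ΔH = Σ(broken) − Σ(formed) = 4843 − 4937 = −94 kJ

ΔH ≈ −94 kJ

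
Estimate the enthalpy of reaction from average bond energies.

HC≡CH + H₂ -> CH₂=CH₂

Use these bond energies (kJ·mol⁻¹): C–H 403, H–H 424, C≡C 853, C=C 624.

Bonds broken (reactants):
  C≡C: 1 × 853 = 853
  C–H: 2 × 403 = 806
  H–H: 1 × 424 = 424
  Σ(broken) = 2083 kJ
Bonds formed (products):
  C–H: 4 × 403 = 1612
  C=C: 1 × 624 = 624
  Σ(formed) = 2236 kJ
ΔH = Σ(broken) − Σ(formed) = 2083 − 2236 = −153 kJ

ΔH ≈ −153 kJ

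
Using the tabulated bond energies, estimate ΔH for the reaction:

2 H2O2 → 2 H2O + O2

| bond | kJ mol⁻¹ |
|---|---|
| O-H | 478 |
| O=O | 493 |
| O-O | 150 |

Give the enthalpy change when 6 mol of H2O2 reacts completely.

ΔH = −579 kJ

Bonds broken (reactants):
  O-H: 4 × 478 = 1912
  O-O: 2 × 150 = 300
  Σ(broken) = 2212 kJ
Bonds formed (products):
  O-H: 4 × 478 = 1912
  O=O: 1 × 493 = 493
  Σ(formed) = 2405 kJ
ΔH = Σ(broken) − Σ(formed) = 2212 − 2405 = −193 kJ
For 3× the reaction as written: 3 × (−193) = −579 kJ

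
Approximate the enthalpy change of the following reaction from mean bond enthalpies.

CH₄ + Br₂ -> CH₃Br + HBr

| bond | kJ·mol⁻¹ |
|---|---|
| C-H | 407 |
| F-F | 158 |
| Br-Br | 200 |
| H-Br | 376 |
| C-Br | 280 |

Bonds broken (reactants):
  Br-Br: 1 × 200 = 200
  C-H: 4 × 407 = 1628
  Σ(broken) = 1828 kJ
Bonds formed (products):
  C-Br: 1 × 280 = 280
  C-H: 3 × 407 = 1221
  H-Br: 1 × 376 = 376
  Σ(formed) = 1877 kJ
ΔH = Σ(broken) − Σ(formed) = 1828 − 1877 = −49 kJ

ΔH ≈ −49 kJ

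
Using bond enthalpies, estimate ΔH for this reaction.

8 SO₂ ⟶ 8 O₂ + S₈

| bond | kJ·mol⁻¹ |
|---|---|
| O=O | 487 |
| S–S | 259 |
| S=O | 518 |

ΔH ≈ +2320 kJ

Bonds broken (reactants):
  S=O: 16 × 518 = 8288
  Σ(broken) = 8288 kJ
Bonds formed (products):
  O=O: 8 × 487 = 3896
  S–S: 8 × 259 = 2072
  Σ(formed) = 5968 kJ
ΔH = Σ(broken) − Σ(formed) = 8288 − 5968 = +2320 kJ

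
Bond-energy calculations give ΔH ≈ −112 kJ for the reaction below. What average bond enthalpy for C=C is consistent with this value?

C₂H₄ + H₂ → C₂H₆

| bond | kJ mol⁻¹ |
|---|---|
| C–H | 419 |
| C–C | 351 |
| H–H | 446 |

D(C=C) ≈ 631 kJ/mol

Let D be the C=C bond energy.
Σ(broken) = 4×419 + 1×D + 1×446 = 2122 + D
Σ(formed) = 1×351 + 6×419 = 2865
ΔH = Σ(broken) − Σ(formed) = (2122 + D) − (2865) = −743 + D
Setting this equal to −112 kJ gives D = 631 kJ/mol.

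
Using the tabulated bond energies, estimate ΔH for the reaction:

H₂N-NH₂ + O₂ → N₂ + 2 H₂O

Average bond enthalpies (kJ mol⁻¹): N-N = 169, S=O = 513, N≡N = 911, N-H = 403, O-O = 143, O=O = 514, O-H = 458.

ΔH ≈ −448 kJ

Bonds broken (reactants):
  N-H: 4 × 403 = 1612
  N-N: 1 × 169 = 169
  O=O: 1 × 514 = 514
  Σ(broken) = 2295 kJ
Bonds formed (products):
  N≡N: 1 × 911 = 911
  O-H: 4 × 458 = 1832
  Σ(formed) = 2743 kJ
ΔH = Σ(broken) − Σ(formed) = 2295 − 2743 = −448 kJ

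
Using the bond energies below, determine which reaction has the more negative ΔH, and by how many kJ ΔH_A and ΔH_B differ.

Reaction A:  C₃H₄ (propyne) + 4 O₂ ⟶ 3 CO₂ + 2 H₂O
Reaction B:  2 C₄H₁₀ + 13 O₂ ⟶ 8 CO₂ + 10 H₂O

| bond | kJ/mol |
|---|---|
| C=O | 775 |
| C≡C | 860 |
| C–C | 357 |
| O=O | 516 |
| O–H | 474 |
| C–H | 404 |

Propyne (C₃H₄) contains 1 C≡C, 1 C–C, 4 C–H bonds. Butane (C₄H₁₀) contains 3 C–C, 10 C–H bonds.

Reaction A:
  Bonds broken (reactants):
    C≡C: 1 × 860 = 860
    C–C: 1 × 357 = 357
    C–H: 4 × 404 = 1616
    O=O: 4 × 516 = 2064
    Σ(broken) = 4897 kJ
  Bonds formed (products):
    C=O: 6 × 775 = 4650
    O–H: 4 × 474 = 1896
    Σ(formed) = 6546 kJ
  ΔH_A = 4897 − 6546 = −1649 kJ
Reaction B:
  Bonds broken (reactants):
    C–C: 6 × 357 = 2142
    C–H: 20 × 404 = 8080
    O=O: 13 × 516 = 6708
    Σ(broken) = 16930 kJ
  Bonds formed (products):
    C=O: 16 × 775 = 12400
    O–H: 20 × 474 = 9480
    Σ(formed) = 21880 kJ
  ΔH_B = 16930 − 21880 = −4950 kJ
ΔH_A − ΔH_B = +3301 kJ, so reaction B has the more negative ΔH; |ΔH_A − ΔH_B| = 3301 kJ.

Reaction B, by 3301 kJ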